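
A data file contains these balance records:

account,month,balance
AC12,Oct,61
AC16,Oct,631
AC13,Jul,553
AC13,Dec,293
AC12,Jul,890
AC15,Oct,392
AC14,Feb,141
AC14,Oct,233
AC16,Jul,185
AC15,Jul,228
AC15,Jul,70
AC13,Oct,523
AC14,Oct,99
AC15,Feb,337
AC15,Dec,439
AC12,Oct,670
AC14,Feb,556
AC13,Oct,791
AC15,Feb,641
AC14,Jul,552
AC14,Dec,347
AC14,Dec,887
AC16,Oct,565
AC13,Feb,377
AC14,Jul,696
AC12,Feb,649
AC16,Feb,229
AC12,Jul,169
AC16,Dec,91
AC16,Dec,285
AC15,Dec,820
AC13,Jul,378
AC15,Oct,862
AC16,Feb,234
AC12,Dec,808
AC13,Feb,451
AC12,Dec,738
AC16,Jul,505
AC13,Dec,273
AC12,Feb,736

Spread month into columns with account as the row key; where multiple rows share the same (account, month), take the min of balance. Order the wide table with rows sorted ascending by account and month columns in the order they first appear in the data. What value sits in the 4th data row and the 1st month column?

392

With rows sorted ascending by account, row 4 is account=AC15. month columns in first-appearance order: Oct, Jul, Dec, Feb; column 1 is Oct.
Long rows with account=AC15, month=Oct: min(392, 862) = 392.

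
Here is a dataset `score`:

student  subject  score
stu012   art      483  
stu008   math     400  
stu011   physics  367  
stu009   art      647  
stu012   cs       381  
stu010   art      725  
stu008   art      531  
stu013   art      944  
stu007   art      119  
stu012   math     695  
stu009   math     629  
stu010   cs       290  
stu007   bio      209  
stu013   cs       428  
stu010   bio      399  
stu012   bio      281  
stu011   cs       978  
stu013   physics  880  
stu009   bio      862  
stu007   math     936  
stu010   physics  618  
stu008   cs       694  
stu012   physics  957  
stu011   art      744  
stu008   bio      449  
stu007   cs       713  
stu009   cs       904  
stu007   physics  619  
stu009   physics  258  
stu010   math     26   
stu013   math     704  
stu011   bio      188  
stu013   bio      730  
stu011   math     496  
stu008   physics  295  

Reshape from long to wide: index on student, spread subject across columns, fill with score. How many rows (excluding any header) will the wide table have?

7

7 distinct student values → 7 rows.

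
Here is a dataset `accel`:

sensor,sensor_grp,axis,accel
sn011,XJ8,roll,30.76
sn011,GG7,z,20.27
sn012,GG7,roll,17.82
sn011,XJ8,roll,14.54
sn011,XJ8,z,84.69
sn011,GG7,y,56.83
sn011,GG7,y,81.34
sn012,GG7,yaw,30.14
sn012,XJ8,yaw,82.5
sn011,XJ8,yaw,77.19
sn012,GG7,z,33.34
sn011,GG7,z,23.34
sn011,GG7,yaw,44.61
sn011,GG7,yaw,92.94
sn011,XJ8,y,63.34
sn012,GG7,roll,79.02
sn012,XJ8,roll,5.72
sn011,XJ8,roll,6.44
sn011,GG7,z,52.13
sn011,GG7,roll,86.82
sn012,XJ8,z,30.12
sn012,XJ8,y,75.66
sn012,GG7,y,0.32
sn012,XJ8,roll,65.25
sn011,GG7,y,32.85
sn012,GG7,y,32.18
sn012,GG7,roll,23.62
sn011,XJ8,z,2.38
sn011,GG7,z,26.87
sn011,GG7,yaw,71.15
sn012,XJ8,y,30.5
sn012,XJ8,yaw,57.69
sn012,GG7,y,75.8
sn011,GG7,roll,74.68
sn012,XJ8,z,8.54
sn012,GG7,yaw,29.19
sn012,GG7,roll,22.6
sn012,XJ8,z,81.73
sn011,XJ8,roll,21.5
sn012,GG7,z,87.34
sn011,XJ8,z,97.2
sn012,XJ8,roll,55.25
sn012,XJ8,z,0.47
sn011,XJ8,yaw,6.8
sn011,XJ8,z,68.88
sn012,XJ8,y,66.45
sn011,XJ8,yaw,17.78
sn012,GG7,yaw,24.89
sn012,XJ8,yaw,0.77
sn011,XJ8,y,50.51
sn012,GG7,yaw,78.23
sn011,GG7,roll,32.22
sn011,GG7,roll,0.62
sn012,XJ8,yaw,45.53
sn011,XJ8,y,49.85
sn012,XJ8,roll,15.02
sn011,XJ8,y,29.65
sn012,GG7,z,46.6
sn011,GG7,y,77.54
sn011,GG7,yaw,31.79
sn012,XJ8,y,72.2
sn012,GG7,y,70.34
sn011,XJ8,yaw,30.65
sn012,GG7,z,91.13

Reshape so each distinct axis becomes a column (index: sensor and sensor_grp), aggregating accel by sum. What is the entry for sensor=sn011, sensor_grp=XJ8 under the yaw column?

132.42

Rows with sensor=sn011, sensor_grp=XJ8 and axis=yaw: accel values are 77.19, 6.8, 17.78, 30.65.
77.19 + 6.8 + 17.78 + 30.65 = 132.42.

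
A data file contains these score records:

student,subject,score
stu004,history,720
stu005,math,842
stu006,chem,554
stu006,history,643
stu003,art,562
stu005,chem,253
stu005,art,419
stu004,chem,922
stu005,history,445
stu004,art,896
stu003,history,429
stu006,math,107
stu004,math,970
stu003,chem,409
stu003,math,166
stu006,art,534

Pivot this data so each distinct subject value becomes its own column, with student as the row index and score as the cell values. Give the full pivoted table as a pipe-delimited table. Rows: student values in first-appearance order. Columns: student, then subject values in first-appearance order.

| student | history | math | chem | art |
| stu004 | 720 | 970 | 922 | 896 |
| stu005 | 445 | 842 | 253 | 419 |
| stu006 | 643 | 107 | 554 | 534 |
| stu003 | 429 | 166 | 409 | 562 |

Columns: student plus the 4 distinct subject values (history, math, chem, art).
For example, row stu004 column history takes score=720 from the long row (stu004, history).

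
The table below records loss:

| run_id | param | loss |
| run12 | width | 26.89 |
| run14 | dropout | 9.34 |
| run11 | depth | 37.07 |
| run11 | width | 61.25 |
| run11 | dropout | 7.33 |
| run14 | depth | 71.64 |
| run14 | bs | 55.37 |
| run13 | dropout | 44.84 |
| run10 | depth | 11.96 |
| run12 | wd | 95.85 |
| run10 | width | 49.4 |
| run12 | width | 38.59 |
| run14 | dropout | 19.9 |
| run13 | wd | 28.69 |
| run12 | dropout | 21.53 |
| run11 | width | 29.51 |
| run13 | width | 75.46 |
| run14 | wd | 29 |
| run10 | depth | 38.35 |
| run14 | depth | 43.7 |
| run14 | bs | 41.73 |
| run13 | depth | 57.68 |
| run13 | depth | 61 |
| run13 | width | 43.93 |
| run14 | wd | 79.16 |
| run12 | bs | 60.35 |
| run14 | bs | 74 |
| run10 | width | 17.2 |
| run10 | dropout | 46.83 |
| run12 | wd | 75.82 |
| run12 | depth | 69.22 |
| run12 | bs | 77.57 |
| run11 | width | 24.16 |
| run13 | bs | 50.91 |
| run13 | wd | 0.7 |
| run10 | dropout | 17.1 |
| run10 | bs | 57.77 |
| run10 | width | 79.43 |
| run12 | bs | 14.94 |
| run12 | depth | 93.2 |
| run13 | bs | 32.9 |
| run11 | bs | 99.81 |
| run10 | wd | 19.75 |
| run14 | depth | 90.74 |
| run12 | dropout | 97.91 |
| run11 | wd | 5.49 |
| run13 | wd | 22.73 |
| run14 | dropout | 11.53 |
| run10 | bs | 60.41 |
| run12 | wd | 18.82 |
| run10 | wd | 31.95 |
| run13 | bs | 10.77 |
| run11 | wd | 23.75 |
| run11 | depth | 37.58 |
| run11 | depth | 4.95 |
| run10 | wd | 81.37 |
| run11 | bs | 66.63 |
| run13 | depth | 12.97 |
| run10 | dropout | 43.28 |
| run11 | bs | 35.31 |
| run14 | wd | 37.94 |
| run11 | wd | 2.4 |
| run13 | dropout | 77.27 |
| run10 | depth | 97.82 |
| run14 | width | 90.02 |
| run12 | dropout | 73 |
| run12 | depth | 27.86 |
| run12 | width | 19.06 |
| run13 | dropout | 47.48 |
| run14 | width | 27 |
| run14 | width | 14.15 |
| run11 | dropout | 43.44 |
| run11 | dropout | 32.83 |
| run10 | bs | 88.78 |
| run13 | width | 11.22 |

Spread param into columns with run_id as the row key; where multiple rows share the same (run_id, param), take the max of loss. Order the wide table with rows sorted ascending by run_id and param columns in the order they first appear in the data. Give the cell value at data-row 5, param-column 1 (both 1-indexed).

90.02

With rows sorted ascending by run_id, row 5 is run_id=run14. param columns in first-appearance order: width, dropout, depth, bs, wd; column 1 is width.
Long rows with run_id=run14, param=width: max(90.02, 27, 14.15) = 90.02.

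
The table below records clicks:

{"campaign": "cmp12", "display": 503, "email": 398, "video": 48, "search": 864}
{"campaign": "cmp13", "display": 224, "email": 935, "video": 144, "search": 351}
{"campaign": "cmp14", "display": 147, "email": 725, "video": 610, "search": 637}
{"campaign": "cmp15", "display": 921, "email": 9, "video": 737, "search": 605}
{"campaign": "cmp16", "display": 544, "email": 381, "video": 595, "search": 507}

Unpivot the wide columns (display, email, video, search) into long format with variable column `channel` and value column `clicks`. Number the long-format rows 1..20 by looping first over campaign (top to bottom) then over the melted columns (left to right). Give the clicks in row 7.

144

20 rows total (5 × 4). Row 7: index ⌊(7-1)/4⌋ = 1 into campaign → cmp13; (7-1) mod 4 = 2 into the melted columns → video.
So row 7 is (cmp13, video, 144); clicks = 144.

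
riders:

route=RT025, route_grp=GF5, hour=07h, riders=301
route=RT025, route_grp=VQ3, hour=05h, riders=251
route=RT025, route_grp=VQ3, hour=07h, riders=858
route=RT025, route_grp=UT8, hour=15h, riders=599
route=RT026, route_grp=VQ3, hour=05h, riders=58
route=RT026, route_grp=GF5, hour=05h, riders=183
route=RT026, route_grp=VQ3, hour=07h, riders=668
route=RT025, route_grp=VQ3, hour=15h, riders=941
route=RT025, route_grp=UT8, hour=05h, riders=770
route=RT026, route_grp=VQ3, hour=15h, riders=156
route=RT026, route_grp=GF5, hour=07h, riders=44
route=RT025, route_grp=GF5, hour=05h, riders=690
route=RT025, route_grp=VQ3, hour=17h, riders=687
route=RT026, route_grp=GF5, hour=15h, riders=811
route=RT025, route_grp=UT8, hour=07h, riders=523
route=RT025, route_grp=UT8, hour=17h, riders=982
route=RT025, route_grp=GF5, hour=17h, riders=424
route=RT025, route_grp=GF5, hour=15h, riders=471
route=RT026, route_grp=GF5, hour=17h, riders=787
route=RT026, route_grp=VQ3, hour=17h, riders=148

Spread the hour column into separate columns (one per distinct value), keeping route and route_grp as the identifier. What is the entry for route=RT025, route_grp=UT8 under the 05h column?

770

Wide layout: rows indexed by route and route_grp, columns are the 4 distinct hour values (07h, 05h, 15h, 17h).
Cell (route=RT025, route_grp=UT8, hour=05h) draws from the long row where route=RT025, route_grp=UT8 and hour=05h, which has riders=770.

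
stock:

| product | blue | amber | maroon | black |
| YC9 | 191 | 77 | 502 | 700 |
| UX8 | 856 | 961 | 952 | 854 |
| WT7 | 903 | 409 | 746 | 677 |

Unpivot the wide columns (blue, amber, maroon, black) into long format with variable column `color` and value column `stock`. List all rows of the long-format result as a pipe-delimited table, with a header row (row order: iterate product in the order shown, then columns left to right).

| product | color | stock |
| YC9 | blue | 191 |
| YC9 | amber | 77 |
| YC9 | maroon | 502 |
| YC9 | black | 700 |
| UX8 | blue | 856 |
| UX8 | amber | 961 |
| UX8 | maroon | 952 |
| UX8 | black | 854 |
| WT7 | blue | 903 |
| WT7 | amber | 409 |
| WT7 | maroon | 746 |
| WT7 | black | 677 |

Each (product, column) pair becomes one row: 3 × 4 = 12 rows.
For example, (YC9, blue) → stock=191.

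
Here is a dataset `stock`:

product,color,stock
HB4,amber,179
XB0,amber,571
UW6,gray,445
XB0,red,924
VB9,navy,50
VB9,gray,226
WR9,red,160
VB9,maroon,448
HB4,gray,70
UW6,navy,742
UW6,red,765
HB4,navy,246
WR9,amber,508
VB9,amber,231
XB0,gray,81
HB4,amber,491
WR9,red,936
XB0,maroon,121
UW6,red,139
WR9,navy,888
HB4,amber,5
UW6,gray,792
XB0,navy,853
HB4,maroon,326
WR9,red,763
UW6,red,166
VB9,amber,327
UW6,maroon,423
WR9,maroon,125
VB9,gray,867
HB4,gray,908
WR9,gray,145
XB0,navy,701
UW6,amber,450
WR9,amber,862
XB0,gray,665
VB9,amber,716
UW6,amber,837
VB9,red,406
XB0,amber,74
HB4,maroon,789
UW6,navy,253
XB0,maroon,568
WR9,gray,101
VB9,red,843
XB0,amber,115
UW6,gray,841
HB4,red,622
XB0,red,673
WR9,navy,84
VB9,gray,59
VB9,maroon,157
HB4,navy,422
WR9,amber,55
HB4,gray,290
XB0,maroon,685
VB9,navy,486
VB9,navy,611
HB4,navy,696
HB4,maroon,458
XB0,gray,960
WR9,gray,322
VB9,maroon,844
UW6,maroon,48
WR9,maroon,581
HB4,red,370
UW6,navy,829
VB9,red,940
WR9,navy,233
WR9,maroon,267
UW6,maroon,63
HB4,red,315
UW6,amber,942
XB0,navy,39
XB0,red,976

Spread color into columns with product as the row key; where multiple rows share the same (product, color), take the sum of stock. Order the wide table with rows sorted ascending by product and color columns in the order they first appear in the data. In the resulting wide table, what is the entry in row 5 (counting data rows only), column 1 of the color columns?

With rows sorted ascending by product, row 5 is product=XB0. color columns in first-appearance order: amber, gray, red, navy, maroon; column 1 is amber.
Long rows with product=XB0, color=amber: 571 + 74 + 115 = 760.

760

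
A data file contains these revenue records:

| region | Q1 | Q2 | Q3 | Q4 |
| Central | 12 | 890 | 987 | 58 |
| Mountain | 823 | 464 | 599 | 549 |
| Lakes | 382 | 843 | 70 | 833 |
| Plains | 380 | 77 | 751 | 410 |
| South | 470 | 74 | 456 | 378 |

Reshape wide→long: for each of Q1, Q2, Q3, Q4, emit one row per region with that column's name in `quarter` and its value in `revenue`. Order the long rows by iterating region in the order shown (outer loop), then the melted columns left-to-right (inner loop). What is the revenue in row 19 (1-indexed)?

20 rows total (5 × 4). Row 19: index ⌊(19-1)/4⌋ = 4 into region → South; (19-1) mod 4 = 2 into the melted columns → Q3.
So row 19 is (South, Q3, 456); revenue = 456.

456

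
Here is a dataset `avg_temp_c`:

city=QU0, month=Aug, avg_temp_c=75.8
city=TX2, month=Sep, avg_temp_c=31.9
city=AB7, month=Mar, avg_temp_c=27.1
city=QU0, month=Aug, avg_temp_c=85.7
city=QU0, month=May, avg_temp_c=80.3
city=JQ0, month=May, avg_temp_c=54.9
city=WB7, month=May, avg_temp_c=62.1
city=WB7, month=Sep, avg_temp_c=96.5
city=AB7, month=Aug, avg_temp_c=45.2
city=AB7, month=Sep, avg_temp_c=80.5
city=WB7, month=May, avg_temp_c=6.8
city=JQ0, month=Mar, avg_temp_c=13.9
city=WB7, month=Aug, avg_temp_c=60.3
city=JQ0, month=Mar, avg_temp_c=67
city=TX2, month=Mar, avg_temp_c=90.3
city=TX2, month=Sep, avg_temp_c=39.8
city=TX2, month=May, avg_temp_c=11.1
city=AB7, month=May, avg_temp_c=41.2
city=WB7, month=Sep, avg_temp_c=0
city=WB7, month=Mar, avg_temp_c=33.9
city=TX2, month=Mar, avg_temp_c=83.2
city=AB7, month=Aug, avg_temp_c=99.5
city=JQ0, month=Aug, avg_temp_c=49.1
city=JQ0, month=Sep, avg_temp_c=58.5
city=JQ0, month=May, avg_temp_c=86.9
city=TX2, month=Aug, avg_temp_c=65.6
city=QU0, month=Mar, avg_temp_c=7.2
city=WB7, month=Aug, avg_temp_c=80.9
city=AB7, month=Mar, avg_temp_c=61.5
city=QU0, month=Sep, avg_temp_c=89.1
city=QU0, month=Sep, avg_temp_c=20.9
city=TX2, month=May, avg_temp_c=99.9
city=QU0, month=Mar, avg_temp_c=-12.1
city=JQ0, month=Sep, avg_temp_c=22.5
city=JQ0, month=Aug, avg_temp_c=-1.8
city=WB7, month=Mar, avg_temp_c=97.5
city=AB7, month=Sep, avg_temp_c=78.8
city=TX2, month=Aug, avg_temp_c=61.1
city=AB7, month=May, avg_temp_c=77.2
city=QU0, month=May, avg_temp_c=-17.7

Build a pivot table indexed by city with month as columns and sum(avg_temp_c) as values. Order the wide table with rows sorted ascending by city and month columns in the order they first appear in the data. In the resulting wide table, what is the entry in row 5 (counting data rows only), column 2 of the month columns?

With rows sorted ascending by city, row 5 is city=WB7. month columns in first-appearance order: Aug, Sep, Mar, May; column 2 is Sep.
Long rows with city=WB7, month=Sep: 96.5 + 0 = 96.5.

96.5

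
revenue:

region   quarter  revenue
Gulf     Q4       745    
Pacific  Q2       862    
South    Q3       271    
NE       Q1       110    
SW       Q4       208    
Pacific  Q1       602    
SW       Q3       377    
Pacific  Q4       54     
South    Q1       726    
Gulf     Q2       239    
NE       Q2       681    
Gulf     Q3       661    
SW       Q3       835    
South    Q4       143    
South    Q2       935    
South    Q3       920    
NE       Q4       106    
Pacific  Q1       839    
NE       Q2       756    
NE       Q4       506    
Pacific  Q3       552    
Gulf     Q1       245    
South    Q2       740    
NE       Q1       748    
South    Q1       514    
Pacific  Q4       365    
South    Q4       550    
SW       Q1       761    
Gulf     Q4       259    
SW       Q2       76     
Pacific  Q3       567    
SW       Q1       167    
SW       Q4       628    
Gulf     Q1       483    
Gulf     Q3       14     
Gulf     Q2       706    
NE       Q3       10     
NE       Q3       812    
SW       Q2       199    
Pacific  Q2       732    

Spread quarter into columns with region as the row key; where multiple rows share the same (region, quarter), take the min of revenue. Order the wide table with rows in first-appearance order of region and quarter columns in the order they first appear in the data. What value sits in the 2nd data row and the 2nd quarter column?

732

With rows in first-appearance order of region, row 2 is region=Pacific. quarter columns in first-appearance order: Q4, Q2, Q3, Q1; column 2 is Q2.
Long rows with region=Pacific, quarter=Q2: min(862, 732) = 732.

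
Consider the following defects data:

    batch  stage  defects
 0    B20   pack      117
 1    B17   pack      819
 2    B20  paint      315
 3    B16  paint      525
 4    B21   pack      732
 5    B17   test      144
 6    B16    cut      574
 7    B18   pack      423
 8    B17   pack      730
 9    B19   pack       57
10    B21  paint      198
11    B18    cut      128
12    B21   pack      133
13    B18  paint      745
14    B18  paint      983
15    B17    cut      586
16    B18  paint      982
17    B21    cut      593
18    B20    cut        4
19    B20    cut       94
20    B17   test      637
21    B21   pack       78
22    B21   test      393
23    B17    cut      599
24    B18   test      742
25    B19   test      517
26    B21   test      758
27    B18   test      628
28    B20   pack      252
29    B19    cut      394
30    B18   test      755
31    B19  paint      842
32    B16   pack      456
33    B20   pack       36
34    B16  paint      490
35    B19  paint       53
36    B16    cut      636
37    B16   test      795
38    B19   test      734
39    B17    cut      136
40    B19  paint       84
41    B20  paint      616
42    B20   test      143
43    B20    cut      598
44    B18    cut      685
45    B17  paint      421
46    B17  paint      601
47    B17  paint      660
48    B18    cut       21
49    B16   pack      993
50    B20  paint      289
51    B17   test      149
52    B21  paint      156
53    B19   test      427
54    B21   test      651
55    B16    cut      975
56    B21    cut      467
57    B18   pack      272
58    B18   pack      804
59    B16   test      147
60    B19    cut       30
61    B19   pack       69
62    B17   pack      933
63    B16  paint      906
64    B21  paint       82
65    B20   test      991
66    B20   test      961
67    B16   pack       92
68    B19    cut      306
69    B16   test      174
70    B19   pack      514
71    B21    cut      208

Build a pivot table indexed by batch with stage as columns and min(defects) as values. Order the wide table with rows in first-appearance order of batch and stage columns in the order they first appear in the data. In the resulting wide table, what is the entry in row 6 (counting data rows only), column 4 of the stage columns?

30

With rows in first-appearance order of batch, row 6 is batch=B19. stage columns in first-appearance order: pack, paint, test, cut; column 4 is cut.
Long rows with batch=B19, stage=cut: min(394, 30, 306) = 30.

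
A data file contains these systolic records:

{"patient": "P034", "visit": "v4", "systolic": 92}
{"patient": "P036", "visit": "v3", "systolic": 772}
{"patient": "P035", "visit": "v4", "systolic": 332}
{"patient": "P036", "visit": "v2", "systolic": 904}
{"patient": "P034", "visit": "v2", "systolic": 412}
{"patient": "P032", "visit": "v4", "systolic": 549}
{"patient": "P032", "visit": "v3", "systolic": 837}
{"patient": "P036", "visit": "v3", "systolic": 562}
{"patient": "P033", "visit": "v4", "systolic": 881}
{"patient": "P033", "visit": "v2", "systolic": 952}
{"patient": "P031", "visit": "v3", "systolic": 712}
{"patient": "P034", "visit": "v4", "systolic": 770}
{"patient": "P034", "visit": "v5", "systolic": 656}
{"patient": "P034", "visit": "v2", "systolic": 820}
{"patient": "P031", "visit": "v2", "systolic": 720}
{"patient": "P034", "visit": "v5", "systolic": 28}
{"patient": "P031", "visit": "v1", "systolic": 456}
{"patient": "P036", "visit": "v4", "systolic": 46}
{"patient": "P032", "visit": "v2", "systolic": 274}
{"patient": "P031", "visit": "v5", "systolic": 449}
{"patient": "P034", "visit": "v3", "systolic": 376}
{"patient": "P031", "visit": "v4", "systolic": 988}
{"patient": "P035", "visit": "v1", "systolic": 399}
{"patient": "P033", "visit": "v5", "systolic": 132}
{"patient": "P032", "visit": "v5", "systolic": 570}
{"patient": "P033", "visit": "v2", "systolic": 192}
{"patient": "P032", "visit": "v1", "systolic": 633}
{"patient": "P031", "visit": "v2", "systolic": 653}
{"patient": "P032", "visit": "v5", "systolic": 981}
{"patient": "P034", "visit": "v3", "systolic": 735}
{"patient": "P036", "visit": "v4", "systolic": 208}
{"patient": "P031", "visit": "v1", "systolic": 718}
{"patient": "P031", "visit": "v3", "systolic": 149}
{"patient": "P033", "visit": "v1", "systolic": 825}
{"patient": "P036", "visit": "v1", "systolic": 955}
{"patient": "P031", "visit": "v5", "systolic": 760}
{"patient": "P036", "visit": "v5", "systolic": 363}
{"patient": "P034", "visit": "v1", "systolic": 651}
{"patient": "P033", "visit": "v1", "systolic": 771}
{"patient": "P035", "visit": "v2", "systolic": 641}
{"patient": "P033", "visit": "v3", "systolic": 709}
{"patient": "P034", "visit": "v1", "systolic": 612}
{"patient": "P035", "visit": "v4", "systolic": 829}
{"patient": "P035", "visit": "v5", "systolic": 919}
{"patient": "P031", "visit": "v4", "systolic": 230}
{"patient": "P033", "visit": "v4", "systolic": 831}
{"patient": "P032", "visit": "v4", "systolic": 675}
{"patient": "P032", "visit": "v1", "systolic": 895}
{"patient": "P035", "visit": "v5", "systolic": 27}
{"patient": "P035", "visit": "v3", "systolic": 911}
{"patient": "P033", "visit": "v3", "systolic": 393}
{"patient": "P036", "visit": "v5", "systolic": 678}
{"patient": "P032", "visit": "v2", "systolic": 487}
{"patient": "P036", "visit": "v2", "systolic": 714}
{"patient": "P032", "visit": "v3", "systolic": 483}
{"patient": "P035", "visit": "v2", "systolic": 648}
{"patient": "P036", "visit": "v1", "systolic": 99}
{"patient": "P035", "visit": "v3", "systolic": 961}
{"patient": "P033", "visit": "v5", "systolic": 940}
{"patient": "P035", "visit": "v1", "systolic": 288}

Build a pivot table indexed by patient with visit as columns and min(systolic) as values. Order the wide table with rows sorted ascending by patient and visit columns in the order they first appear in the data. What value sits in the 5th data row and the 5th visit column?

With rows sorted ascending by patient, row 5 is patient=P035. visit columns in first-appearance order: v4, v3, v2, v5, v1; column 5 is v1.
Long rows with patient=P035, visit=v1: min(399, 288) = 288.

288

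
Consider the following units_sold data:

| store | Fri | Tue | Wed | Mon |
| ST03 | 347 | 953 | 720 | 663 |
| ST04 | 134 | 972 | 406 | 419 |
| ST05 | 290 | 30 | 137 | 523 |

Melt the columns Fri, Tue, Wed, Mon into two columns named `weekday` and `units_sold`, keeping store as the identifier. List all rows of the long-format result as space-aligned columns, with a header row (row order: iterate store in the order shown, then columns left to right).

store  weekday  units_sold
ST03   Fri      347       
ST03   Tue      953       
ST03   Wed      720       
ST03   Mon      663       
ST04   Fri      134       
ST04   Tue      972       
ST04   Wed      406       
ST04   Mon      419       
ST05   Fri      290       
ST05   Tue      30        
ST05   Wed      137       
ST05   Mon      523       

Each (store, column) pair becomes one row: 3 × 4 = 12 rows.
For example, (ST03, Fri) → units_sold=347.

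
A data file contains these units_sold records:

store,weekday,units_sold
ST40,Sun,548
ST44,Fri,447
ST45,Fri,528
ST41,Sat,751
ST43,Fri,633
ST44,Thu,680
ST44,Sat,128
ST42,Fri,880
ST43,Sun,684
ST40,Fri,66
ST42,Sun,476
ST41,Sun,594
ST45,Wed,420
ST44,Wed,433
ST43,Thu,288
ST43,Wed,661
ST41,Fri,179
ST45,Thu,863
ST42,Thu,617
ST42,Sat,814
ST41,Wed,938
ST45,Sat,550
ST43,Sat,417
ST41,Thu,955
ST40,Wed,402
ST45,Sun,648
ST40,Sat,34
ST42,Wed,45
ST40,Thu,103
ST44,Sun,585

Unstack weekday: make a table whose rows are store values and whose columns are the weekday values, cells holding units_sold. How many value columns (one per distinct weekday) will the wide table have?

5 distinct weekday values: Fri, Sat, Thu, Wed, Sun.

5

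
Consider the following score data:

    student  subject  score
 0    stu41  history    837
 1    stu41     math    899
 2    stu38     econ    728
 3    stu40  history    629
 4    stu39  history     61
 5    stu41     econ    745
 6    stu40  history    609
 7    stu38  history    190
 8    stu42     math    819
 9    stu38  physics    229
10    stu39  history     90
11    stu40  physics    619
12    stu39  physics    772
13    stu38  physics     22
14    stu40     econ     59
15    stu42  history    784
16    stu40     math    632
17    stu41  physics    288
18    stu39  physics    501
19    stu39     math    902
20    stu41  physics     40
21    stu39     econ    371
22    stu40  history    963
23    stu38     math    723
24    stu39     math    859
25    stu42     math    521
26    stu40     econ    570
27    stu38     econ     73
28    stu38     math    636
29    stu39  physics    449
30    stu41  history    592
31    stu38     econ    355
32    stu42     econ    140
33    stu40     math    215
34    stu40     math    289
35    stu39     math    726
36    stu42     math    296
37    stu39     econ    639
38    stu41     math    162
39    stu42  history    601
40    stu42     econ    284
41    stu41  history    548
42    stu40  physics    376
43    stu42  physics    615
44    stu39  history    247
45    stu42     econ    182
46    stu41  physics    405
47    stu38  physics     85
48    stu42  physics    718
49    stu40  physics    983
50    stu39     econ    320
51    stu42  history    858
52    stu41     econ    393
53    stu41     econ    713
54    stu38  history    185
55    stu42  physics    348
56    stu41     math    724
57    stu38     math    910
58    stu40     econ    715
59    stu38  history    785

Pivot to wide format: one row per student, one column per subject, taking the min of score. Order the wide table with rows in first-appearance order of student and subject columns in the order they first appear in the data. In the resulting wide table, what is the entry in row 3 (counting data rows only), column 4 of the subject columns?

376

With rows in first-appearance order of student, row 3 is student=stu40. subject columns in first-appearance order: history, math, econ, physics; column 4 is physics.
Long rows with student=stu40, subject=physics: min(619, 376, 983) = 376.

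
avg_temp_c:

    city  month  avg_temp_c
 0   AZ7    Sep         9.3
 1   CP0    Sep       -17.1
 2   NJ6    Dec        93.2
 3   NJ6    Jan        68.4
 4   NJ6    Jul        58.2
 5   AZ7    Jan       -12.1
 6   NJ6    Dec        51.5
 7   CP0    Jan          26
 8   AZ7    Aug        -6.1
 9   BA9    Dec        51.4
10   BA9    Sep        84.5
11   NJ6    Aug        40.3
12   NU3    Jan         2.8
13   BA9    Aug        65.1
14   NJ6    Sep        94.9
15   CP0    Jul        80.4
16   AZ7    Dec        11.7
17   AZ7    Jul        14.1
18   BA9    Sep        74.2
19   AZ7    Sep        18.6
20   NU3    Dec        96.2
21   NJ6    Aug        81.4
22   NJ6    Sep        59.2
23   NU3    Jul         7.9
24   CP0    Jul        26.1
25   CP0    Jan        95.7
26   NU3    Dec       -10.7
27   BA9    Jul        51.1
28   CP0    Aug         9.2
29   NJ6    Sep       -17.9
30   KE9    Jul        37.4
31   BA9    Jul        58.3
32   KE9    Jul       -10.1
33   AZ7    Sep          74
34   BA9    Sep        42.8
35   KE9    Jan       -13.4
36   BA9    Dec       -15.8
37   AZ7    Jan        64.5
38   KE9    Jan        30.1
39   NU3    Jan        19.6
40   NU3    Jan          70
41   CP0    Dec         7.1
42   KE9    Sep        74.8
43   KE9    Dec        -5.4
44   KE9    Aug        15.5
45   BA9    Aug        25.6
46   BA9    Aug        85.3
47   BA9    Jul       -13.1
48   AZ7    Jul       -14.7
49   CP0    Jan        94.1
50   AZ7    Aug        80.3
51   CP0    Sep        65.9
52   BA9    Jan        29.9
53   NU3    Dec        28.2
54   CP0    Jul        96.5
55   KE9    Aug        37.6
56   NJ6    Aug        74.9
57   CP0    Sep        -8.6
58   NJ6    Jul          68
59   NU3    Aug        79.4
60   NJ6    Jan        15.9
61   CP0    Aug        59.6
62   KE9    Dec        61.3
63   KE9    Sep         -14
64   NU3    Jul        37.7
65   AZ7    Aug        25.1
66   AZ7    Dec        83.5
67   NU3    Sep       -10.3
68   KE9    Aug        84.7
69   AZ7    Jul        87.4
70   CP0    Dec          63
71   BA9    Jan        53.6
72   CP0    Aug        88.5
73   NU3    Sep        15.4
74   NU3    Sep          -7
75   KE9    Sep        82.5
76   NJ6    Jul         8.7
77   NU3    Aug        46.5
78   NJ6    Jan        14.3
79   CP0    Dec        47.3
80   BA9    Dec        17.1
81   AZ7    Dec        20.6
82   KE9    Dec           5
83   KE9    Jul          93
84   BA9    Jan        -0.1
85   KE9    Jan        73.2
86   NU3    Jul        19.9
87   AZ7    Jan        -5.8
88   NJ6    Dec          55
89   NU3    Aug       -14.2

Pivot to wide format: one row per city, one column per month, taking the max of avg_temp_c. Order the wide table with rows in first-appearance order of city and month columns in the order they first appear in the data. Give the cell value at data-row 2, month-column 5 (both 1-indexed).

88.5

With rows in first-appearance order of city, row 2 is city=CP0. month columns in first-appearance order: Sep, Dec, Jan, Jul, Aug; column 5 is Aug.
Long rows with city=CP0, month=Aug: max(9.2, 59.6, 88.5) = 88.5.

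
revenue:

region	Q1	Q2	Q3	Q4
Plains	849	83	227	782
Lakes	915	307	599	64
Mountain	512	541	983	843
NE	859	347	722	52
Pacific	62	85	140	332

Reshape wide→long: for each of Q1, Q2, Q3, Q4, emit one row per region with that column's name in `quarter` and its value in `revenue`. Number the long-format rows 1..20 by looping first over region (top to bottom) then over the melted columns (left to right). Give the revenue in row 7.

599

20 rows total (5 × 4). Row 7: index ⌊(7-1)/4⌋ = 1 into region → Lakes; (7-1) mod 4 = 2 into the melted columns → Q3.
So row 7 is (Lakes, Q3, 599); revenue = 599.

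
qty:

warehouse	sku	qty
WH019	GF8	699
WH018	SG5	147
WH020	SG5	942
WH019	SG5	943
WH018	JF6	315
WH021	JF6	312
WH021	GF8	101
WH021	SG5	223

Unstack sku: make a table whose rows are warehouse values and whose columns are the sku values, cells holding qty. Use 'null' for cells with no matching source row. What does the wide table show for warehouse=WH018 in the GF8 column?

null

No long-format row has warehouse=WH018 and sku=GF8, so the cell is null.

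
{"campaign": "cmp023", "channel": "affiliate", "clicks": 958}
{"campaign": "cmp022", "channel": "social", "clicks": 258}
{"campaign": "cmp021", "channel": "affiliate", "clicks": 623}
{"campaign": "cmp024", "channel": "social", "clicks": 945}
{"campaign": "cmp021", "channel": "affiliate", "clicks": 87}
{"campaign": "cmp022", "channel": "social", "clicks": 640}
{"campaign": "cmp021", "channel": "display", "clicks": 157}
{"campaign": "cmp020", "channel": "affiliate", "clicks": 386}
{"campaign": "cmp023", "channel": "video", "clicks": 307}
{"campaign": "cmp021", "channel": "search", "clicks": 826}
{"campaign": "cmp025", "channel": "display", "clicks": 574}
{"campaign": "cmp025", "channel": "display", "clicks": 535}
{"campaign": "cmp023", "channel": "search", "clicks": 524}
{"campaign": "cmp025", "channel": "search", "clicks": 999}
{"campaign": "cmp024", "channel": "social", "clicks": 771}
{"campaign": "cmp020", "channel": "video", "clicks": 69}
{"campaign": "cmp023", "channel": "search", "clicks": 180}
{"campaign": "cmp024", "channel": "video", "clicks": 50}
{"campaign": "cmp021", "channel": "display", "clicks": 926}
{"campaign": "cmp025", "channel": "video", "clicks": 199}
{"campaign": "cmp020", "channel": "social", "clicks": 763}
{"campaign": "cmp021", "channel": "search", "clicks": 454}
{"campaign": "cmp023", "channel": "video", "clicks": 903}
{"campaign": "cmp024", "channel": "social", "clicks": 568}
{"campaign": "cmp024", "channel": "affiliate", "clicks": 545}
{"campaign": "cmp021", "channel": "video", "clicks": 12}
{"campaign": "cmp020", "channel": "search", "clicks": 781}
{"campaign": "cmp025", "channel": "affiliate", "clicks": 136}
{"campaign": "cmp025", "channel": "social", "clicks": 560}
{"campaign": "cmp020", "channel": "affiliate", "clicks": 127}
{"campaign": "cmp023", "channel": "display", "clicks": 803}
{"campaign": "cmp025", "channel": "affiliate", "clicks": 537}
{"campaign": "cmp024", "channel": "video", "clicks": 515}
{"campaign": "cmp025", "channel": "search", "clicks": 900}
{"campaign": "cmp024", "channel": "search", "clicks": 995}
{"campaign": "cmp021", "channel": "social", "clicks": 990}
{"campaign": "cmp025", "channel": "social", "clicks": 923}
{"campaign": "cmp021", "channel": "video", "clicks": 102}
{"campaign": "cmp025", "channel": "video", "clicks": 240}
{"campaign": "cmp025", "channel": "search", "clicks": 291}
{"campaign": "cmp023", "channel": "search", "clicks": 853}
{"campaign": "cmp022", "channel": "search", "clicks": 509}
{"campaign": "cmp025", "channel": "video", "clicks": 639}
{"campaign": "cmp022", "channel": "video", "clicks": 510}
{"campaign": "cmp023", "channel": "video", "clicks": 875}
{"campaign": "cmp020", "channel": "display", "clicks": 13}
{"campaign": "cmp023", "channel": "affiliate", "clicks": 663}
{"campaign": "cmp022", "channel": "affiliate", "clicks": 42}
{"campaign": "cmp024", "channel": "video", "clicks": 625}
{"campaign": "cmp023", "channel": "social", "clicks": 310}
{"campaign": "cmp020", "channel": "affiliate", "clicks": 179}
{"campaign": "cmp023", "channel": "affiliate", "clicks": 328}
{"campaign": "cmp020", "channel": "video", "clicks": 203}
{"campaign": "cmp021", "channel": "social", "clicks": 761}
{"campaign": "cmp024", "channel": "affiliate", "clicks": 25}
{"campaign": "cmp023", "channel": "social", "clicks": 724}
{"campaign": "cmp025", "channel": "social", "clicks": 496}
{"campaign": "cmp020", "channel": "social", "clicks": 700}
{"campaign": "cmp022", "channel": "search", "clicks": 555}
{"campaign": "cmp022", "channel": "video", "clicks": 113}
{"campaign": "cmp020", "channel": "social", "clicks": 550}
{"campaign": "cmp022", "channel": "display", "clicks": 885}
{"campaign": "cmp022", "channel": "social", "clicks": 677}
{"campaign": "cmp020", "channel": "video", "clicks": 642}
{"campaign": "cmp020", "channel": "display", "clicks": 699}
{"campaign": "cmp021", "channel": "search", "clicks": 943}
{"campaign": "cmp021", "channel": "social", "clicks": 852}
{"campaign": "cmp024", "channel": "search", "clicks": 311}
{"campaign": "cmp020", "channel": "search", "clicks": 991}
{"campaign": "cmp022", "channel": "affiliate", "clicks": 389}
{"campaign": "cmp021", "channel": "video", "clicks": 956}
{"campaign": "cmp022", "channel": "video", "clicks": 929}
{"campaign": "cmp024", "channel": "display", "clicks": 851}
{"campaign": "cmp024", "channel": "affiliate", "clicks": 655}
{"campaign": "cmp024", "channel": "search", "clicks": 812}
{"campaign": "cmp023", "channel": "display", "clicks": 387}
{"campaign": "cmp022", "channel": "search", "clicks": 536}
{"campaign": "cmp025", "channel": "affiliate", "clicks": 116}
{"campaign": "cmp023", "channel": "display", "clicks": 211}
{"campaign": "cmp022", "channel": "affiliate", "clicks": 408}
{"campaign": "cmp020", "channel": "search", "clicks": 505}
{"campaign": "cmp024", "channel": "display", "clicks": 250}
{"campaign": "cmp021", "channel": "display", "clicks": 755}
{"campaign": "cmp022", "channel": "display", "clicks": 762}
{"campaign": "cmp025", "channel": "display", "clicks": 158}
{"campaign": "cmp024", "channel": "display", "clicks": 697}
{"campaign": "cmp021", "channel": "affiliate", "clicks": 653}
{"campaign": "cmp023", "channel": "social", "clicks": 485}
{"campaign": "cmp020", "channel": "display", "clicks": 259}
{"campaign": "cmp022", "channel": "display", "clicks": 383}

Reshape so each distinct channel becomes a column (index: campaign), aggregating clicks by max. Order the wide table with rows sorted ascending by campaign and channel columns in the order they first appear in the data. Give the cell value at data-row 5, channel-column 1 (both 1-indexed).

655

With rows sorted ascending by campaign, row 5 is campaign=cmp024. channel columns in first-appearance order: affiliate, social, display, video, search; column 1 is affiliate.
Long rows with campaign=cmp024, channel=affiliate: max(545, 25, 655) = 655.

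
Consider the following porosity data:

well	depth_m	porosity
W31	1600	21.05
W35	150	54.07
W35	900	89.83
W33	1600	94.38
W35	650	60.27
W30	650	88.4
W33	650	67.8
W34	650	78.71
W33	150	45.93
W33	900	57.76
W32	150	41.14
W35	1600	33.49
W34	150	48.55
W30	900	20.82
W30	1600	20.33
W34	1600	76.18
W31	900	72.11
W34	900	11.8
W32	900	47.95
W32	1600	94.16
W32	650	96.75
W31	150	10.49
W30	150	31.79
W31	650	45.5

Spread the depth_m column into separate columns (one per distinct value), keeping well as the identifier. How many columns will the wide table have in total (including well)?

1 column for well plus 4 distinct depth_m values → 5 columns.

5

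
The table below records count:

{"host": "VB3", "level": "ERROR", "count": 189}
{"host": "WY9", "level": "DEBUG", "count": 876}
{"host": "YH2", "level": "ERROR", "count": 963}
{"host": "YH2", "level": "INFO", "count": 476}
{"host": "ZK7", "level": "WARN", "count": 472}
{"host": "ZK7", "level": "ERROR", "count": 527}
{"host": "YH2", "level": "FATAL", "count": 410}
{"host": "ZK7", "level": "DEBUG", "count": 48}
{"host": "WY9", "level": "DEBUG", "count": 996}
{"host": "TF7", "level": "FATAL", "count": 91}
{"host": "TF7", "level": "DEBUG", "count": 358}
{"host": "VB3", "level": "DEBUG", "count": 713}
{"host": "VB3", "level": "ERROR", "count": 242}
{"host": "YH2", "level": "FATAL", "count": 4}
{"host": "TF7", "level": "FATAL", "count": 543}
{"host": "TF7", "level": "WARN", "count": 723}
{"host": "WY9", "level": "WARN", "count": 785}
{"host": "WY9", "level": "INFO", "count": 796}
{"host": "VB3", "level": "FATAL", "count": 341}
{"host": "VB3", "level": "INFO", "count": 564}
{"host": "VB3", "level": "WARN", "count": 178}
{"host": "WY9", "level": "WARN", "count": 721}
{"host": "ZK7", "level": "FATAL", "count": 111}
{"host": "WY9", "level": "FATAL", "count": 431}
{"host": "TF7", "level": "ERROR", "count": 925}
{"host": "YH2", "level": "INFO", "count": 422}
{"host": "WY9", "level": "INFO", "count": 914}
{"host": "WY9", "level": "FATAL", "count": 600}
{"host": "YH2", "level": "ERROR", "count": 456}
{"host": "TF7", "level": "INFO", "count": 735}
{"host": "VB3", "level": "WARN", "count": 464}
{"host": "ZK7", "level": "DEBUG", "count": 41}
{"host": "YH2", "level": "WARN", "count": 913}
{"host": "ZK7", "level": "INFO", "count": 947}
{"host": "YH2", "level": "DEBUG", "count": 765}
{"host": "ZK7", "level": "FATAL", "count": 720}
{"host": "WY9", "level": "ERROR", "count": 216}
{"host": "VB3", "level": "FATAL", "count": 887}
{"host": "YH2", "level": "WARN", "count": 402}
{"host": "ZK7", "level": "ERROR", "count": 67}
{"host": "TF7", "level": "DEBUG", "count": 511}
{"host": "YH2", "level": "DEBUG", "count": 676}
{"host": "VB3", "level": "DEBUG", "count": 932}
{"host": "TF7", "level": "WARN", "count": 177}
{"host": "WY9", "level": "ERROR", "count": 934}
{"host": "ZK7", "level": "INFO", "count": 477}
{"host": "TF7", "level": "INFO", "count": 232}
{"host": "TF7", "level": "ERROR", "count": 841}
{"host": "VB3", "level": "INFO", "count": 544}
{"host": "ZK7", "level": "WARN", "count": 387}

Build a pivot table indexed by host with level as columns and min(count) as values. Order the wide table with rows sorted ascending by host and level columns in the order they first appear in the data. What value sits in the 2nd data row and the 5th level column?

With rows sorted ascending by host, row 2 is host=VB3. level columns in first-appearance order: ERROR, DEBUG, INFO, WARN, FATAL; column 5 is FATAL.
Long rows with host=VB3, level=FATAL: min(341, 887) = 341.

341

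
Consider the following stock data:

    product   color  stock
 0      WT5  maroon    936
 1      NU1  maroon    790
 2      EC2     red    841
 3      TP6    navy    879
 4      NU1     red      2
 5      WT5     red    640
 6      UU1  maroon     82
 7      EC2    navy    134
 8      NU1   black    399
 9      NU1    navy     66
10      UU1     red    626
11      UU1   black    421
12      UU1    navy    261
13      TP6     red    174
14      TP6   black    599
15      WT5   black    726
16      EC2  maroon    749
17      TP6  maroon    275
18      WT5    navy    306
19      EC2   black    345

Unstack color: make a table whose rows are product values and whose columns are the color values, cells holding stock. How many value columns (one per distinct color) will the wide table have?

4 distinct color values: maroon, navy, red, black.

4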